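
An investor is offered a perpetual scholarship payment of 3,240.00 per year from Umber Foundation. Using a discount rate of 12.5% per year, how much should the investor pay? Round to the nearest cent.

Level perpetuity: PV = C / r = 3,240.00 / 0.125 = 25,920.00

25920.00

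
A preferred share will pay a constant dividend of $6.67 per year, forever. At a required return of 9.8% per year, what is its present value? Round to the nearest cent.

$68.06

Level perpetuity: PV = C / r = $6.67 / 0.098 = $68.06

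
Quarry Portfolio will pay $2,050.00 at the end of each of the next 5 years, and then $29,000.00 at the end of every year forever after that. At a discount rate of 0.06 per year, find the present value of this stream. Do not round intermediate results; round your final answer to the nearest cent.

$369810.13

PV of 5-year annuity: $2,050.00 × [1 − (1+0.06)^−5] / 0.06 = 8635.34576
Perpetuity value at year 5: $29,000.00 / 0.06 = 483333.33333
PV of perpetuity: 483333.33333 / (1+0.06)^5 = 361174.78355
Total PV = 8635.34576 + 361174.78355 = 369810.12931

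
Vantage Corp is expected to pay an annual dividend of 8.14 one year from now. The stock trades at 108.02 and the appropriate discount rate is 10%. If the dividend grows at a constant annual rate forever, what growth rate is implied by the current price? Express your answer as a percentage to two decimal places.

2.46%

P = D₁/(r−g) ⇒ g = r − D₁/P = 0.1 − 8.14/108.02 = 0.024644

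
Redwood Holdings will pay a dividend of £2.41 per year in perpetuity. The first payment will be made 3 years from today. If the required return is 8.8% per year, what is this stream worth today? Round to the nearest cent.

£23.14

Value at end of year 2: C / r = £2.41 / 0.088 = £27.3864
Discount to today: PV = £27.3864 / (1 + 0.088)^2 = £27.3864 / 1.183744 = £23.14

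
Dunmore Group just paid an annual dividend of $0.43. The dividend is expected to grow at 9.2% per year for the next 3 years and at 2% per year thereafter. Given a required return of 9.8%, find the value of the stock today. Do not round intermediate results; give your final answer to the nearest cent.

D_1 = 0.46956
D_2 = 0.51276
D_3 = 0.55993
Terminal value at year 3: TV = D_3×(1+g_2)/(r−g_2) = 0.57113/0.078 = 7.32221
P_0 = D_1/(1+r)^1 + D_2/(1+r)^2 + D_3/(1+r)^3 + TV/(1+r)^3
    = 0.42765 + 0.42531 + 0.42299 + 5.53140 = 6.80735

$6.81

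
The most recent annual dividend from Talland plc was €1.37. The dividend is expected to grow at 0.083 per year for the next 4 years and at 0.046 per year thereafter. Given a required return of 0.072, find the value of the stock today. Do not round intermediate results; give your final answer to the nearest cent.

€63.04

D_1 = 1.48371
D_2 = 1.60686
D_3 = 1.74023
D_4 = 1.88467
Terminal value at year 4: TV = D_4×(1+g_2)/(r−g_2) = 1.97136/0.026 = 75.82156
P_0 = D_1/(1+r)^1 + D_2/(1+r)^2 + D_3/(1+r)^3 + D_4/(1+r)^4 + TV/(1+r)^4
    = 1.38406 + 1.39826 + 1.41261 + 1.42710 + 57.41344 = 63.03547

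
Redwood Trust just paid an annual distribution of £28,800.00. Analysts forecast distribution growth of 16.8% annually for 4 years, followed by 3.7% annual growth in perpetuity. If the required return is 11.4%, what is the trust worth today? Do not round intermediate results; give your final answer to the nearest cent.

D_1 = 33638.40000
D_2 = 39289.65120
D_3 = 45890.31260
D_4 = 53599.88512
Terminal value at year 4: TV = D_4×(1+g_2)/(r−g_2) = 55583.08087/0.077 = 721858.19309
P_0 = D_1/(1+r)^1 + D_2/(1+r)^2 + D_3/(1+r)^3 + D_4/(1+r)^4 + TV/(1+r)^4
    = 30196.05027 + 31659.77263 + 33194.44743 + 34803.51400 + 468717.45480 = 598571.23914

£598571.24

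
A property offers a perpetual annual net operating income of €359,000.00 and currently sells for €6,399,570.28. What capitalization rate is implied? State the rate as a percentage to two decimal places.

5.61%

P = C/r ⇒ r = C/P = €359,000.00/€6,399,570.28 = 0.056098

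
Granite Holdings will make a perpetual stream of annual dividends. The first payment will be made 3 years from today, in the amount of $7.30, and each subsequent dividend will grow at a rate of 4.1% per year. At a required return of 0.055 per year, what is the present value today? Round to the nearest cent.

Value at end of year 2: C₁ / (r − g) = $7.30 / (0.055 − 0.041) = $521.4286
Discount to today: PV = $521.4286 / (1 + 0.055)^2 = $521.4286 / 1.113025 = $468.48

$468.48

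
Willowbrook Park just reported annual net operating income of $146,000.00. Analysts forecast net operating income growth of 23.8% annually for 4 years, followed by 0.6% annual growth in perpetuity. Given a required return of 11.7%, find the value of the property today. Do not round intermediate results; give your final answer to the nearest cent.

$2756866.88

D_1 = 180748.00000
D_2 = 223766.02400
D_3 = 277022.33771
D_4 = 342953.65409
Terminal value at year 4: TV = D_4×(1+g_2)/(r−g_2) = 345011.37601/0.111 = 3108210.59470
P_0 = D_1/(1+r)^1 + D_2/(1+r)^2 + D_3/(1+r)^3 + D_4/(1+r)^4 + TV/(1+r)^4
    = 161815.57744 + 179344.39111 + 198772.02882 + 220304.18235 + 1996630.69767 = 2756866.87739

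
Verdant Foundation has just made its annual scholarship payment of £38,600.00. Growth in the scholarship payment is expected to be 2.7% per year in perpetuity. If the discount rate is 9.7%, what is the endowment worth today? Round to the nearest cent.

£566317.14

D₁ = D₀ × (1 + g) = £38,600.00 × 1.027 = £39,642.2000
Growing perpetuity: P = D₁ / (r − g) = £39,642.2000 / (0.097 − 0.027) = £566,317.14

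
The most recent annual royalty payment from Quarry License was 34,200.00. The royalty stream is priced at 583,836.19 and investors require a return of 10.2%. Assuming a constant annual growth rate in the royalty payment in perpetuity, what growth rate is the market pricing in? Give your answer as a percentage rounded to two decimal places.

P = D₀(1+g)/(r−g) ⇒ P(r−g) = D₀(1+g) ⇒ g(P+D₀) = P·r − D₀
g = (P·r − D₀)/(P + D₀) = (583,836.19×0.102 − 34,200.00) / (583,836.19 + 34,200.00) = 0.041019

4.10%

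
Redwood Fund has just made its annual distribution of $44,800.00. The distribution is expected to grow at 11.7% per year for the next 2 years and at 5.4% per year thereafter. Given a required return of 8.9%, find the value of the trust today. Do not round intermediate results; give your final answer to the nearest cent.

D_1 = 50041.60000
D_2 = 55896.46720
Terminal value at year 2: TV = D_2×(1+g_2)/(r−g_2) = 58914.87643/0.035 = 1683282.18368
P_0 = D_1/(1+r)^1 + D_2/(1+r)^2 + TV/(1+r)^2
    = 45951.88246 + 47133.38173 + 1419388.12423 = 1512473.38843

$1512473.39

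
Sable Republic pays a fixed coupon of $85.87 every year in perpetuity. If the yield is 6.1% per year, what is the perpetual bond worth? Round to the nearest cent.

$1407.70

Level perpetuity: PV = C / r = $85.87 / 0.061 = $1,407.70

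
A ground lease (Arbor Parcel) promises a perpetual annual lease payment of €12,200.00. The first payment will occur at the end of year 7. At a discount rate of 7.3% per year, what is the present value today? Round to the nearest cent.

€109506.18

Value at end of year 6: C / r = €12,200.00 / 0.073 = €167,123.2877
Discount to today: PV = €167,123.2877 / (1 + 0.073)^6 = €167,123.2877 / 1.526154 = €109,506.18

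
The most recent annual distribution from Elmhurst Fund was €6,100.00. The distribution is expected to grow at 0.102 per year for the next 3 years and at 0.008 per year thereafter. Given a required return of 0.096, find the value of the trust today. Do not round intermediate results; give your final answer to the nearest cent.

D_1 = 6722.20000
D_2 = 7407.86440
D_3 = 8163.46657
Terminal value at year 3: TV = D_3×(1+g_2)/(r−g_2) = 8228.77430/0.088 = 93508.79888
P_0 = D_1/(1+r)^1 + D_2/(1+r)^2 + D_3/(1+r)^3 + TV/(1+r)^3
    = 6133.39416 + 6166.97114 + 6200.73193 + 71026.56571 = 89527.66293

€89527.66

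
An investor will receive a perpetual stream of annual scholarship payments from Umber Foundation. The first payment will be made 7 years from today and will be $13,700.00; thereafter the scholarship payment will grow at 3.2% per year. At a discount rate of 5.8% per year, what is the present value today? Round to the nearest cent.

$375693.09

Value at end of year 6: C₁ / (r − g) = $13,700.00 / (0.058 − 0.032) = $526,923.0769
Discount to today: PV = $526,923.0769 / (1 + 0.058)^6 = $526,923.0769 / 1.402536 = $375,693.09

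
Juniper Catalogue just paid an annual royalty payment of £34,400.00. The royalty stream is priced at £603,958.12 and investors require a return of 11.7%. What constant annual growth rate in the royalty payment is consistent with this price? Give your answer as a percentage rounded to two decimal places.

5.68%

P = D₀(1+g)/(r−g) ⇒ P(r−g) = D₀(1+g) ⇒ g(P+D₀) = P·r − D₀
g = (P·r − D₀)/(P + D₀) = (£603,958.12×0.117 − £34,400.00) / (£603,958.12 + £34,400.00) = 0.056807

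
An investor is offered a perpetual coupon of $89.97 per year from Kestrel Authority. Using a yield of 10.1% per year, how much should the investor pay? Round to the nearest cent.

Level perpetuity: PV = C / r = $89.97 / 0.101 = $890.79

$890.79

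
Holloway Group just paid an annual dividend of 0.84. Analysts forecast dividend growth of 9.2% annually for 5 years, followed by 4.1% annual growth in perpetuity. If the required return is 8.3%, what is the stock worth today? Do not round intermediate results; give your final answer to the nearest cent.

D_1 = 0.91728
D_2 = 1.00167
D_3 = 1.09382
D_4 = 1.19446
D_5 = 1.30435
Terminal value at year 5: TV = D_5×(1+g_2)/(r−g_2) = 1.35782/0.042 = 32.32912
P_0 = D_1/(1+r)^1 + D_2/(1+r)^2 + D_3/(1+r)^3 + D_4/(1+r)^4 + D_5/(1+r)^5 + TV/(1+r)^5
    = 0.84698 + 0.85402 + 0.86112 + 0.86827 + 0.87549 + 21.69960 = 26.00547

26.01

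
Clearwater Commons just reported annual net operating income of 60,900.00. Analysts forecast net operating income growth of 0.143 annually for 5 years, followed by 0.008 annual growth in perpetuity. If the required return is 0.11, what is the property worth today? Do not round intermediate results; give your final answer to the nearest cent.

1029536.10

D_1 = 69608.70000
D_2 = 79562.74410
D_3 = 90940.21651
D_4 = 103944.66747
D_5 = 118808.75491
Terminal value at year 5: TV = D_5×(1+g_2)/(r−g_2) = 119759.22495/0.102 = 1174110.04857
P_0 = D_1/(1+r)^1 + D_2/(1+r)^2 + D_3/(1+r)^3 + D_4/(1+r)^4 + D_5/(1+r)^5 + TV/(1+r)^5
    = 62710.54054 + 64574.90796 + 66494.70252 + 68471.57206 + 70507.21339 + 696777.16761 = 1029536.10408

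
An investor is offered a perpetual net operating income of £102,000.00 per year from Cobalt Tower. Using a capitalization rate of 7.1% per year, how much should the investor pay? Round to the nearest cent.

£1436619.72

Level perpetuity: PV = C / r = £102,000.00 / 0.071 = £1,436,619.72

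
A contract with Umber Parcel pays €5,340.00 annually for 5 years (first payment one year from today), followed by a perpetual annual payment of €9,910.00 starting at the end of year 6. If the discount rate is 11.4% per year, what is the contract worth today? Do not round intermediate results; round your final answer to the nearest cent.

PV of 5-year annuity: €5,340.00 × [1 − (1+0.114)^−5] / 0.114 = 19539.10008
Perpetuity value at year 5: €9,910.00 / 0.114 = 86929.82456
PV of perpetuity: 86929.82456 / (1+0.114)^5 = 50669.06018
Total PV = 19539.10008 + 50669.06018 = 70208.16026

€70208.16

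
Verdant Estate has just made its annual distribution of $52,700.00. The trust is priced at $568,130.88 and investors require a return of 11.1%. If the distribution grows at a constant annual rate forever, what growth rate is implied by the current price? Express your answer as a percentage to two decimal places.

1.67%

P = D₀(1+g)/(r−g) ⇒ P(r−g) = D₀(1+g) ⇒ g(P+D₀) = P·r − D₀
g = (P·r − D₀)/(P + D₀) = ($568,130.88×0.111 − $52,700.00) / ($568,130.88 + $52,700.00) = 0.016691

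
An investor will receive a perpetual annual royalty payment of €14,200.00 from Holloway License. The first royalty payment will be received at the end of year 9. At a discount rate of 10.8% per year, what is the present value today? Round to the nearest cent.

Value at end of year 8: C / r = €14,200.00 / 0.108 = €131,481.4815
Discount to today: PV = €131,481.4815 / (1 + 0.108)^8 = €131,481.4815 / 2.271528 = €57,882.40

€57882.40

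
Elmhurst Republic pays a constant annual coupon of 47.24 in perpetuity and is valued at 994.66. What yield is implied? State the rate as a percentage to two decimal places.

4.75%

P = C/r ⇒ r = C/P = 47.24/994.66 = 0.047494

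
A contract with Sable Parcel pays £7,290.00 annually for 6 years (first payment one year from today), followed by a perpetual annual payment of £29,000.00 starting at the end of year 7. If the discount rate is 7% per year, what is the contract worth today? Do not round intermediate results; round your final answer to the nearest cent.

£310804.14

PV of 6-year annuity: £7,290.00 × [1 − (1+0.07)^−6] / 0.07 = 34748.07412
Perpetuity value at year 6: £29,000.00 / 0.07 = 414285.71429
PV of perpetuity: 414285.71429 / (1+0.07)^6 = 276056.06415
Total PV = 34748.07412 + 276056.06415 = 310804.13827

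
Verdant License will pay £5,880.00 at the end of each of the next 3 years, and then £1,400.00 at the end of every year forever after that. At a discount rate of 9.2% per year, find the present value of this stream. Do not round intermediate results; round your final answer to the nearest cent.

£26517.29

PV of 3-year annuity: £5,880.00 × [1 − (1+0.092)^−3] / 0.092 = 14831.11891
Perpetuity value at year 3: £1,400.00 / 0.092 = 15217.39130
PV of perpetuity: 15217.39130 / (1+0.092)^3 = 11686.17252
Total PV = 14831.11891 + 11686.17252 = 26517.29143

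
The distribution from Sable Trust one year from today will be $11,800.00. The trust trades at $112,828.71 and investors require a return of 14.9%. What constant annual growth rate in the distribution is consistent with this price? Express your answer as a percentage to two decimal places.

4.44%

P = D₁/(r−g) ⇒ g = r − D₁/P = 0.149 − $11,800.00/$112,828.71 = 0.044417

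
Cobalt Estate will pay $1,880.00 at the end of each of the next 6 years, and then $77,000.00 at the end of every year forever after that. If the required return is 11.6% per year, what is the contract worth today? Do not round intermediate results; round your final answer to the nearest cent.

$351413.39

PV of 6-year annuity: $1,880.00 × [1 − (1+0.116)^−6] / 0.116 = 7817.80967
Perpetuity value at year 6: $77,000.00 / 0.116 = 663793.10345
PV of perpetuity: 663793.10345 / (1+0.116)^6 = 343595.57991
Total PV = 7817.80967 + 343595.57991 = 351413.38958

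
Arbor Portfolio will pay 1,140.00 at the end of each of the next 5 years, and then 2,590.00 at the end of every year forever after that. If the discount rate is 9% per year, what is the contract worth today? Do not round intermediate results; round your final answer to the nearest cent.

PV of 5-year annuity: 1,140.00 × [1 − (1+0.09)^−5] / 0.09 = 4434.20244
Perpetuity value at year 5: 2,590.00 / 0.09 = 28777.77778
PV of perpetuity: 28777.77778 / (1+0.09)^5 = 18703.58101
Total PV = 4434.20244 + 18703.58101 = 23137.78345

23137.78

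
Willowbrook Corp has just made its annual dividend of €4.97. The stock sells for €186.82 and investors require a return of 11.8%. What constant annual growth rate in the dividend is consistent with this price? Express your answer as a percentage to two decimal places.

8.90%

P = D₀(1+g)/(r−g) ⇒ P(r−g) = D₀(1+g) ⇒ g(P+D₀) = P·r − D₀
g = (P·r − D₀)/(P + D₀) = (€186.82×0.118 − €4.97) / (€186.82 + €4.97) = 0.089028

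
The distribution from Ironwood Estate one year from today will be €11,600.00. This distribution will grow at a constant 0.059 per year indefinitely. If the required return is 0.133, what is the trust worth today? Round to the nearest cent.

€156756.76

Growing perpetuity: P = D₁ / (r − g) = €11,600.0000 / (0.133 − 0.059) = €156,756.76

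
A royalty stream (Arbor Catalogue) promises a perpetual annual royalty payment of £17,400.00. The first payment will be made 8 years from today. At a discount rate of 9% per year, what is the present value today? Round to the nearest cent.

£105759.95

Value at end of year 7: C / r = £17,400.00 / 0.09 = £193,333.3333
Discount to today: PV = £193,333.3333 / (1 + 0.09)^7 = £193,333.3333 / 1.828039 = £105,759.95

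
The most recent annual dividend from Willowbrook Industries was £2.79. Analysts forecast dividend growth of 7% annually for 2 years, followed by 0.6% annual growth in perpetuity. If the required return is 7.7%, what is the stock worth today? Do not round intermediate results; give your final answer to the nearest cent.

D_1 = 2.98530
D_2 = 3.19427
Terminal value at year 2: TV = D_2×(1+g_2)/(r−g_2) = 3.21344/0.071 = 45.25967
P_0 = D_1/(1+r)^1 + D_2/(1+r)^2 + TV/(1+r)^2
    = 2.77187 + 2.75385 + 39.01935 = 44.54506

£44.55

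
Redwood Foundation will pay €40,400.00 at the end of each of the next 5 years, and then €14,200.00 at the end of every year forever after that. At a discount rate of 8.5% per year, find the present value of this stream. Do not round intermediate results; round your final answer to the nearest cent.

PV of 5-year annuity: €40,400.00 × [1 − (1+0.085)^−5] / 0.085 = 159201.93999
Perpetuity value at year 5: €14,200.00 / 0.085 = 167058.82353
PV of perpetuity: 167058.82353 / (1+0.085)^5 = 111101.70601
Total PV = 159201.93999 + 111101.70601 = 270303.64600

€270303.65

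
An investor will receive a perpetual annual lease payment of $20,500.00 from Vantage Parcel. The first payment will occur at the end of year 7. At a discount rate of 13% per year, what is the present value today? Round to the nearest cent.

Value at end of year 6: C / r = $20,500.00 / 0.13 = $157,692.3077
Discount to today: PV = $157,692.3077 / (1 + 0.13)^6 = $157,692.3077 / 2.081952 = $75,742.54

$75742.54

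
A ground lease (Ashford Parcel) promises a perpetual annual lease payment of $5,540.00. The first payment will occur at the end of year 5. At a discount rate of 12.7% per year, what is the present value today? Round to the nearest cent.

Value at end of year 4: C / r = $5,540.00 / 0.127 = $43,622.0472
Discount to today: PV = $43,622.0472 / (1 + 0.127)^4 = $43,622.0472 / 1.613228 = $27,040.23

$27040.23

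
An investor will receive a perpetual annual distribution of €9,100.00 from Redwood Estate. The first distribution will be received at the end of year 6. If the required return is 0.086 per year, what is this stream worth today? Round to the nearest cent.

€70047.69

Value at end of year 5: C / r = €9,100.00 / 0.086 = €105,813.9535
Discount to today: PV = €105,813.9535 / (1 + 0.086)^5 = €105,813.9535 / 1.510599 = €70,047.69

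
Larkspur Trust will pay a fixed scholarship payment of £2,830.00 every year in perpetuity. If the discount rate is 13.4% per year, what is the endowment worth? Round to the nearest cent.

£21119.40

Level perpetuity: PV = C / r = £2,830.00 / 0.134 = £21,119.40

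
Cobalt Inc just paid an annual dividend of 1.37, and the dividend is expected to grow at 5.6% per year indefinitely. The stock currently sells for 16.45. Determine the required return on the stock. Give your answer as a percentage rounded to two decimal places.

14.39%

D₁ = 1.37 × 1.056 = 1.4467
P = D₁/(r − g) ⇒ r = D₁/P + g = 1.4467/16.45 + 0.056 = 0.087947 + 0.056 = 0.143947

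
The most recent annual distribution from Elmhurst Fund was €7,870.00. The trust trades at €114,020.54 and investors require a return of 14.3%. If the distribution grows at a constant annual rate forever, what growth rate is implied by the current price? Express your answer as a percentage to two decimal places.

6.92%

P = D₀(1+g)/(r−g) ⇒ P(r−g) = D₀(1+g) ⇒ g(P+D₀) = P·r − D₀
g = (P·r − D₀)/(P + D₀) = (€114,020.54×0.143 − €7,870.00) / (€114,020.54 + €7,870.00) = 0.069201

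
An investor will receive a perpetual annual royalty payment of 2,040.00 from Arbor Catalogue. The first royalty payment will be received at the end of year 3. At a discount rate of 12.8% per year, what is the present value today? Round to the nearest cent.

Value at end of year 2: C / r = 2,040.00 / 0.128 = 15,937.5000
Discount to today: PV = 15,937.5000 / (1 + 0.128)^2 = 15,937.5000 / 1.272384 = 12,525.70

12525.70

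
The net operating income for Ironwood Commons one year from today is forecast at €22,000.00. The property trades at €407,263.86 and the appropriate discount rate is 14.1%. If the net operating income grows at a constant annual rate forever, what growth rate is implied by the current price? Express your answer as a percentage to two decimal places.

P = D₁/(r−g) ⇒ g = r − D₁/P = 0.141 − €22,000.00/€407,263.86 = 0.086981

8.70%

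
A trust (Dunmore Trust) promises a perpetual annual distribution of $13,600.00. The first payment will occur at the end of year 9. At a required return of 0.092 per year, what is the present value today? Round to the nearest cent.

$73108.85

Value at end of year 8: C / r = $13,600.00 / 0.092 = $147,826.0870
Discount to today: PV = $147,826.0870 / (1 + 0.092)^8 = $147,826.0870 / 2.022000 = $73,108.85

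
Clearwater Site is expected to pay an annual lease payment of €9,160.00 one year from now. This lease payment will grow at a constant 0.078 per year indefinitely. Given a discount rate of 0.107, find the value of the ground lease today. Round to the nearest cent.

€315862.07

Growing perpetuity: P = D₁ / (r − g) = €9,160.0000 / (0.107 − 0.078) = €315,862.07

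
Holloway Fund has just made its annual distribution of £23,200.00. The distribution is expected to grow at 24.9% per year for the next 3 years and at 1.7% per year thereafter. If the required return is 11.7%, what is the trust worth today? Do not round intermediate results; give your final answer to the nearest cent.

£417249.39

D_1 = 28976.80000
D_2 = 36192.02320
D_3 = 45203.83698
Terminal value at year 3: TV = D_3×(1+g_2)/(r−g_2) = 45972.30221/0.1 = 459723.02205
P_0 = D_1/(1+r)^1 + D_2/(1+r)^2 + D_3/(1+r)^3 + TV/(1+r)^3
    = 25941.62936 + 29007.24716 + 32435.14029 + 329865.37672 = 417249.39353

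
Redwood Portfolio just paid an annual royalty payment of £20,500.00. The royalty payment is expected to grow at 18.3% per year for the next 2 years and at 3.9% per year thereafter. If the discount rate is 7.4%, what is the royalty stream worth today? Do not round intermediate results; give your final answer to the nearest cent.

D_1 = 24251.50000
D_2 = 28689.52450
Terminal value at year 2: TV = D_2×(1+g_2)/(r−g_2) = 29808.41596/0.035 = 851669.02730
P_0 = D_1/(1+r)^1 + D_2/(1+r)^2 + TV/(1+r)^2
    = 22580.54004 + 24872.23358 + 738350.01968 = 785802.79330

£785802.79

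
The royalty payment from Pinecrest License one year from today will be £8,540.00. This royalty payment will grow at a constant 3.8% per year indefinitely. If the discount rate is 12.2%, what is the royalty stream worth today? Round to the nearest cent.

Growing perpetuity: P = D₁ / (r − g) = £8,540.0000 / (0.122 − 0.038) = £101,666.67

£101666.67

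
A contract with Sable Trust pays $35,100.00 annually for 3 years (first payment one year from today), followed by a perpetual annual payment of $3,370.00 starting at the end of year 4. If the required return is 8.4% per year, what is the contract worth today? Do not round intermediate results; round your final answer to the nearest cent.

PV of 3-year annuity: $35,100.00 × [1 − (1+0.084)^−3] / 0.084 = 89807.18689
Perpetuity value at year 3: $3,370.00 / 0.084 = 40119.04762
PV of perpetuity: 40119.04762 / (1+0.084)^3 = 31496.53423
Total PV = 89807.18689 + 31496.53423 = 121303.72113

$121303.72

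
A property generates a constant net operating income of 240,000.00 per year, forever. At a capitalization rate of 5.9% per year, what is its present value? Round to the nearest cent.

Level perpetuity: PV = C / r = 240,000.00 / 0.059 = 4,067,796.61

4067796.61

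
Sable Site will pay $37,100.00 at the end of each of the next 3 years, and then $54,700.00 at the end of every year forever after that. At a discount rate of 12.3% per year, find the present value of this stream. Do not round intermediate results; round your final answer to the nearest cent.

$402660.19

PV of 3-year annuity: $37,100.00 × [1 − (1+0.123)^−3] / 0.123 = 88650.57369
Perpetuity value at year 3: $54,700.00 / 0.123 = 444715.44715
PV of perpetuity: 444715.44715 / (1+0.123)^3 = 314009.61478
Total PV = 88650.57369 + 314009.61478 = 402660.18848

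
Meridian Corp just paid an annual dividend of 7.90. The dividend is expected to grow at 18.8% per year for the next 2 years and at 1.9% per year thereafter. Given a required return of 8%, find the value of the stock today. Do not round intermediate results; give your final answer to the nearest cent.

D_1 = 9.38520
D_2 = 11.14962
Terminal value at year 2: TV = D_2×(1+g_2)/(r−g_2) = 11.36146/0.061 = 186.25345
P_0 = D_1/(1+r)^1 + D_2/(1+r)^2 + TV/(1+r)^2
    = 8.69000 + 9.55900 + 159.68231 = 177.93131

177.93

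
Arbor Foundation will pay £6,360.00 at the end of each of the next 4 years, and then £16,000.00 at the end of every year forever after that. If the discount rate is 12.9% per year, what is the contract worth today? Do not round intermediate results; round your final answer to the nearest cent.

£95297.42

PV of 4-year annuity: £6,360.00 × [1 − (1+0.129)^−4] / 0.129 = 18957.01145
Perpetuity value at year 4: £16,000.00 / 0.129 = 124031.00775
PV of perpetuity: 124031.00775 / (1+0.129)^4 = 76340.41291
Total PV = 18957.01145 + 76340.41291 = 95297.42436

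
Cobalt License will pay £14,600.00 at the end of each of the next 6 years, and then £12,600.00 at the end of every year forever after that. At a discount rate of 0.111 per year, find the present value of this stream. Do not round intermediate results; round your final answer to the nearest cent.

PV of 6-year annuity: £14,600.00 × [1 − (1+0.111)^−6] / 0.111 = 61588.32745
Perpetuity value at year 6: £12,600.00 / 0.111 = 113513.51351
PV of perpetuity: 113513.51351 / (1+0.111)^6 = 60361.94325
Total PV = 61588.32745 + 60361.94325 = 121950.27070

£121950.27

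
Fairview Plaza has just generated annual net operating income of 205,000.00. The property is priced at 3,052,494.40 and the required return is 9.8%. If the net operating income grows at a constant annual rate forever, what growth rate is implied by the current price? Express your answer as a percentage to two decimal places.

P = D₀(1+g)/(r−g) ⇒ P(r−g) = D₀(1+g) ⇒ g(P+D₀) = P·r − D₀
g = (P·r − D₀)/(P + D₀) = (3,052,494.40×0.098 − 205,000.00) / (3,052,494.40 + 205,000.00) = 0.028901

2.89%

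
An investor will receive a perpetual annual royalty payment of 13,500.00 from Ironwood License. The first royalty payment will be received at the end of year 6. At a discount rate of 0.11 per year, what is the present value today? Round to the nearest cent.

Value at end of year 5: C / r = 13,500.00 / 0.11 = 122,727.2727
Discount to today: PV = 122,727.2727 / (1 + 0.11)^5 = 122,727.2727 / 1.685058 = 72,832.66

72832.66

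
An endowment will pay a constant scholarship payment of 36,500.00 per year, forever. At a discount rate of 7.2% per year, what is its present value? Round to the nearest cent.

506944.44

Level perpetuity: PV = C / r = 36,500.00 / 0.072 = 506,944.44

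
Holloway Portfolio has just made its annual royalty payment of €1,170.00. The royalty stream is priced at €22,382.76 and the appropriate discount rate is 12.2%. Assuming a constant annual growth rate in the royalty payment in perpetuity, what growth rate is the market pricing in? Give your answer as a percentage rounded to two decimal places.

P = D₀(1+g)/(r−g) ⇒ P(r−g) = D₀(1+g) ⇒ g(P+D₀) = P·r − D₀
g = (P·r − D₀)/(P + D₀) = (€22,382.76×0.122 − €1,170.00) / (€22,382.76 + €1,170.00) = 0.066264

6.63%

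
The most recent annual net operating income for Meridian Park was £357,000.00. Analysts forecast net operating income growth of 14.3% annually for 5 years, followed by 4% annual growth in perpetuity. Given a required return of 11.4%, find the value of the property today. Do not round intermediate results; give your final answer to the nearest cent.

D_1 = 408051.00000
D_2 = 466402.29300
D_3 = 533097.82090
D_4 = 609330.80929
D_5 = 696465.11502
Terminal value at year 5: TV = D_5×(1+g_2)/(r−g_2) = 724323.71962/0.074 = 9788158.37319
P_0 = D_1/(1+r)^1 + D_2/(1+r)^2 + D_3/(1+r)^3 + D_4/(1+r)^4 + D_5/(1+r)^5 + TV/(1+r)^5
    = 366293.53680 + 375829.00590 + 385612.70533 + 395651.09712 + 405950.81150 + 5705254.64809 = 7634591.80474

£7634591.80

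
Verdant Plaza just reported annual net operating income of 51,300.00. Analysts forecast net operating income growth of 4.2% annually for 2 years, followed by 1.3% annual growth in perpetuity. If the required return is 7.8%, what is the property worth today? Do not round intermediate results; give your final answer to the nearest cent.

844501.82

D_1 = 53454.60000
D_2 = 55699.69320
Terminal value at year 2: TV = D_2×(1+g_2)/(r−g_2) = 56423.78921/0.065 = 868058.29556
P_0 = D_1/(1+r)^1 + D_2/(1+r)^2 + TV/(1+r)^2
    = 49586.82746 + 47930.86662 + 746984.12125 = 844501.81533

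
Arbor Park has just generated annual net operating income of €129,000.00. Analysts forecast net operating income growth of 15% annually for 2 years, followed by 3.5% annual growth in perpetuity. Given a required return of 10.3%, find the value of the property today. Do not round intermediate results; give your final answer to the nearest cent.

D_1 = 148350.00000
D_2 = 170602.50000
Terminal value at year 2: TV = D_2×(1+g_2)/(r−g_2) = 176573.58750/0.068 = 2596670.40441
P_0 = D_1/(1+r)^1 + D_2/(1+r)^2 + TV/(1+r)^2
    = 134496.82684 + 140227.87929 + 2134350.80984 = 2409075.51597

€2409075.52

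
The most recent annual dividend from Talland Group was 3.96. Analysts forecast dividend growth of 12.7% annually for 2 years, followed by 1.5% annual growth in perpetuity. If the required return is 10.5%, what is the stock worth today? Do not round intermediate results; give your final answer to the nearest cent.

D_1 = 4.46292
D_2 = 5.02971
Terminal value at year 2: TV = D_2×(1+g_2)/(r−g_2) = 5.10516/0.09 = 56.72396
P_0 = D_1/(1+r)^1 + D_2/(1+r)^2 + TV/(1+r)^2
    = 4.03884 + 4.11925 + 46.45602 = 54.61411

54.61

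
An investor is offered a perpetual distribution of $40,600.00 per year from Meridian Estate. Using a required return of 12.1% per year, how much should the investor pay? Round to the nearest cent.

$335537.19

Level perpetuity: PV = C / r = $40,600.00 / 0.121 = $335,537.19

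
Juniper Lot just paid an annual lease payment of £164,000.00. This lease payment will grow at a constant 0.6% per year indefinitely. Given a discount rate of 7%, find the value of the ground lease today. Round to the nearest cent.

D₁ = D₀ × (1 + g) = £164,000.00 × 1.006 = £164,984.0000
Growing perpetuity: P = D₁ / (r − g) = £164,984.0000 / (0.07 − 0.006) = £2,577,875.00

£2577875.00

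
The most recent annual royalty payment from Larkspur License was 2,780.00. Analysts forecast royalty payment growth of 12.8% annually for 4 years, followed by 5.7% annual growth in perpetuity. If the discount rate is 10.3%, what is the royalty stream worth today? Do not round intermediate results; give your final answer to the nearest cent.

81635.44

D_1 = 3135.84000
D_2 = 3537.22752
D_3 = 3989.99264
D_4 = 4500.71170
Terminal value at year 4: TV = D_4×(1+g_2)/(r−g_2) = 4757.25227/0.046 = 103418.52756
P_0 = D_1/(1+r)^1 + D_2/(1+r)^2 + D_3/(1+r)^3 + D_4/(1+r)^4 + TV/(1+r)^4
    = 2843.00997 + 2907.44810 + 2973.34674 + 3040.73900 + 69870.89404 = 81635.43785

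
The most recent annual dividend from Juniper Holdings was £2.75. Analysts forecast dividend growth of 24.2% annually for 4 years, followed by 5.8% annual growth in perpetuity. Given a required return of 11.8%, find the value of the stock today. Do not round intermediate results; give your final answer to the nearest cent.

£88.26

D_1 = 3.41550
D_2 = 4.24205
D_3 = 5.26863
D_4 = 6.54364
Terminal value at year 4: TV = D_4×(1+g_2)/(r−g_2) = 6.92317/0.06 = 115.38610
P_0 = D_1/(1+r)^1 + D_2/(1+r)^2 + D_3/(1+r)^3 + D_4/(1+r)^4 + TV/(1+r)^4
    = 3.05501 + 3.39385 + 3.77027 + 4.18844 + 73.85608 = 88.26364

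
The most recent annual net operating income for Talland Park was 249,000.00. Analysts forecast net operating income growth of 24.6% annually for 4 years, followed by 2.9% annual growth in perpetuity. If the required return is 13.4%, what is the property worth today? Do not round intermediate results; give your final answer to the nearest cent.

4824122.81

D_1 = 310254.00000
D_2 = 386576.48400
D_3 = 481674.29906
D_4 = 600166.17663
Terminal value at year 4: TV = D_4×(1+g_2)/(r−g_2) = 617570.99576/0.105 = 5881628.53101
P_0 = D_1/(1+r)^1 + D_2/(1+r)^2 + D_3/(1+r)^3 + D_4/(1+r)^4 + TV/(1+r)^4
    = 273592.59259 + 300614.08322 + 330304.36304 + 362927.01618 + 3556684.75860 = 4824122.81363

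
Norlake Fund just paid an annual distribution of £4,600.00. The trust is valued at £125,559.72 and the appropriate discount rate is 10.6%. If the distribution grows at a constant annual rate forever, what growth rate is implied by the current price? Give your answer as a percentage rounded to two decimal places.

P = D₀(1+g)/(r−g) ⇒ P(r−g) = D₀(1+g) ⇒ g(P+D₀) = P·r − D₀
g = (P·r − D₀)/(P + D₀) = (£125,559.72×0.106 − £4,600.00) / (£125,559.72 + £4,600.00) = 0.066913

6.69%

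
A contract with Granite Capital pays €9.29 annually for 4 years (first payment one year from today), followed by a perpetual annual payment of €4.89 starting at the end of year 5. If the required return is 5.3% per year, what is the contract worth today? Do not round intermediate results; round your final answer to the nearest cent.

PV of 4-year annuity: €9.29 × [1 − (1+0.053)^−4] / 0.053 = 32.71361
Perpetuity value at year 4: €4.89 / 0.053 = 92.26415
PV of perpetuity: 92.26415 / (1+0.053)^4 = 75.04461
Total PV = 32.71361 + 75.04461 = 107.75822

€107.76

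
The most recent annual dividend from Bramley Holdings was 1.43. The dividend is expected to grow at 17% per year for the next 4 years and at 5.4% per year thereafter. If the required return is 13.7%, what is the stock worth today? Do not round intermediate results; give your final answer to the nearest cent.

D_1 = 1.67310
D_2 = 1.95753
D_3 = 2.29031
D_4 = 2.67966
Terminal value at year 4: TV = D_4×(1+g_2)/(r−g_2) = 2.82436/0.083 = 34.02844
P_0 = D_1/(1+r)^1 + D_2/(1+r)^2 + D_3/(1+r)^3 + D_4/(1+r)^4 + TV/(1+r)^4
    = 1.47150 + 1.51421 + 1.55816 + 1.60338 + 20.36105 = 26.50831

26.51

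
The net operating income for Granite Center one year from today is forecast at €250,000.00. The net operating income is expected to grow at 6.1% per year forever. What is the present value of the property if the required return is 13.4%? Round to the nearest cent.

Growing perpetuity: P = D₁ / (r − g) = €250,000.0000 / (0.134 − 0.061) = €3,424,657.53

€3424657.53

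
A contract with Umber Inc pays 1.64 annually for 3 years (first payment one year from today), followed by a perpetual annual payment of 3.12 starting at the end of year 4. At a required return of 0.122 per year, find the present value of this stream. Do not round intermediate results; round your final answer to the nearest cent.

22.03

PV of 3-year annuity: 1.64 × [1 − (1+0.122)^−3] / 0.122 = 3.92551
Perpetuity value at year 3: 3.12 / 0.122 = 25.57377
PV of perpetuity: 25.57377 / (1+0.122)^3 = 18.10574
Total PV = 3.92551 + 18.10574 = 22.03124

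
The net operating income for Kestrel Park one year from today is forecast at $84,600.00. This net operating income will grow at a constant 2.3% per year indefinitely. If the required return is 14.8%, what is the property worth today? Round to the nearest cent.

$676800.00

Growing perpetuity: P = D₁ / (r − g) = $84,600.0000 / (0.148 − 0.023) = $676,800.00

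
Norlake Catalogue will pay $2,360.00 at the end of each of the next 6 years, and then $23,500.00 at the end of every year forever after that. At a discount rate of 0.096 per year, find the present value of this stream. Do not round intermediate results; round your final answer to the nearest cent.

$151632.09

PV of 6-year annuity: $2,360.00 × [1 − (1+0.096)^−6] / 0.096 = 10400.02824
Perpetuity value at year 6: $23,500.00 / 0.096 = 244791.66667
PV of perpetuity: 244791.66667 / (1+0.096)^6 = 141232.06345
Total PV = 10400.02824 + 141232.06345 = 151632.09168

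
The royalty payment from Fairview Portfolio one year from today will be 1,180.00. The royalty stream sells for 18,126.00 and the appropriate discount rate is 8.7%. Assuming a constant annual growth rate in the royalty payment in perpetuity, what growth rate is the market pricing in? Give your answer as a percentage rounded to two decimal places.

P = D₁/(r−g) ⇒ g = r − D₁/P = 0.087 − 1,180.00/18,126.00 = 0.021900

2.19%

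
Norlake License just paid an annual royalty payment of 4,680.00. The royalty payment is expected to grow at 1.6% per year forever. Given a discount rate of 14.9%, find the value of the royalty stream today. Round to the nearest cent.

35750.98

D₁ = D₀ × (1 + g) = 4,680.00 × 1.016 = 4,754.8800
Growing perpetuity: P = D₁ / (r − g) = 4,754.8800 / (0.149 − 0.016) = 35,750.98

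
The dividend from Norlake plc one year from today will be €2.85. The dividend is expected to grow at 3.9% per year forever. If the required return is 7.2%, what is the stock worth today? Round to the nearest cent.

Growing perpetuity: P = D₁ / (r − g) = €2.8500 / (0.072 − 0.039) = €86.36

€86.36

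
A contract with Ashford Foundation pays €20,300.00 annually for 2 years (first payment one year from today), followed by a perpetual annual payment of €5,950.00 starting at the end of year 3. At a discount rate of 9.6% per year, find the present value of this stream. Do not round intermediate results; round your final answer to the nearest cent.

PV of 2-year annuity: €20,300.00 × [1 − (1+0.096)^−2] / 0.096 = 35421.43961
Perpetuity value at year 2: €5,950.00 / 0.096 = 61979.16667
PV of perpetuity: 61979.16667 / (1+0.096)^2 = 51597.02057
Total PV = 35421.43961 + 51597.02057 = 87018.46018

€87018.46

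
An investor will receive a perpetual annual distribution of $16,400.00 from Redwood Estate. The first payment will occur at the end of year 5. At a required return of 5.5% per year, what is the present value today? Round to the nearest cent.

Value at end of year 4: C / r = $16,400.00 / 0.055 = $298,181.8182
Discount to today: PV = $298,181.8182 / (1 + 0.055)^4 = $298,181.8182 / 1.238825 = $240,697.36

$240697.36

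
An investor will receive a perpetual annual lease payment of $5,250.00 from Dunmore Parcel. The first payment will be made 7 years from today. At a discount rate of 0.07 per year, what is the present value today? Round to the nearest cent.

Value at end of year 6: C / r = $5,250.00 / 0.07 = $75,000.0000
Discount to today: PV = $75,000.0000 / (1 + 0.07)^6 = $75,000.0000 / 1.500730 = $49,975.67

$49975.67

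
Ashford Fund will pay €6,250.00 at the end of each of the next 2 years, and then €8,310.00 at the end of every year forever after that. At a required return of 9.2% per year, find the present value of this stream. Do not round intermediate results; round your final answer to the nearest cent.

PV of 2-year annuity: €6,250.00 × [1 − (1+0.092)^−2] / 0.092 = 10964.69160
Perpetuity value at year 2: €8,310.00 / 0.092 = 90326.08696
PV of perpetuity: 90326.08696 / (1+0.092)^2 = 75747.43301
Total PV = 10964.69160 + 75747.43301 = 86712.12461

€86712.12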